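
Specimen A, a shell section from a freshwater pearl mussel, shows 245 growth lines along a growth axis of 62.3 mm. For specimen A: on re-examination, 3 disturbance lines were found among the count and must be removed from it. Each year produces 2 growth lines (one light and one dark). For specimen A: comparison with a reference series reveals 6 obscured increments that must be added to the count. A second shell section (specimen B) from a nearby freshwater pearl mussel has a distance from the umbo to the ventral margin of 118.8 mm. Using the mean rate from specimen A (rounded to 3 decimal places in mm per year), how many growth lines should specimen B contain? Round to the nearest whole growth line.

473 growth lines

Specimen A: correcting the raw count gives 245 − 3 + 6 = 248 true growth lines.
Specimen A: with 2 growth lines per year, 248 / 2 = 124 years.
A: Extension rate ≈ 62.3 / 124 = 0.502 mm/yr.
For B, 118.8 / 0.502 = 236.65 years; at 2 growth lines per year that is 236.65 × 2 ≈ 473 growth lines.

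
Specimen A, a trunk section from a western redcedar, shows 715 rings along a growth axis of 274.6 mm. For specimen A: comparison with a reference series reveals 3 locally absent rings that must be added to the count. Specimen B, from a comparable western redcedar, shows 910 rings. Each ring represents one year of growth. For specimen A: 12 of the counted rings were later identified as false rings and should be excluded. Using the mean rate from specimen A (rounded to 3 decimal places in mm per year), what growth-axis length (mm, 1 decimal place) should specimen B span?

354.0 mm

Specimen A: true ring count = 715 − 12 + 3 = 706.
A: Extension rate ≈ 274.6 / 706 = 0.389 mm per year.
B's length ≈ 0.389 × 910 = 354.0 mm.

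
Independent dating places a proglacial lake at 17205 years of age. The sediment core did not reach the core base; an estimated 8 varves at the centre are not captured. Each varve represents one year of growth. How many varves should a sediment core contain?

Expected varves over 17205 years: 17205.
Subtracting the 8 varves not captured gives 17205 − 8 = 17197 varves in the record.

17197 varves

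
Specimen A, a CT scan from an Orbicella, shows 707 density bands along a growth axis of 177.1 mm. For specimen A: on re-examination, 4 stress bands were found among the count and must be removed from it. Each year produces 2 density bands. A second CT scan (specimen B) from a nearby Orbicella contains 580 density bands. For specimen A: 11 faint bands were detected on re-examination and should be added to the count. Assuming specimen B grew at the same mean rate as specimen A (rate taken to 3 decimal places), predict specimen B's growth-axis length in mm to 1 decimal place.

Specimen A: after corrections the count is 707 − 4 + 11 = 714 density bands.
Specimen A: with 2 density bands per year, 714 / 2 = 357 years.
A: Mean rate = 177.1 mm / 357 years ≈ 0.496 mm/yr.
Specimen B: dividing by 2 density bands per year: 580 / 2 = 290 years. For B, 0.496 mm/year × 290 years = 143.8 mm.

143.8 mm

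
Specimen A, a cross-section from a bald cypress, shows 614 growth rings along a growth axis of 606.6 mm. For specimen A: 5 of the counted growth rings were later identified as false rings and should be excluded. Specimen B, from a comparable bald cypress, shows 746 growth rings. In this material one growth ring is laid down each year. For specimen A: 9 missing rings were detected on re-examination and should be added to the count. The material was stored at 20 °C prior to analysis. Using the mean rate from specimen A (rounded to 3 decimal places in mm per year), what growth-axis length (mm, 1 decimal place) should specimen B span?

Specimen A: after corrections the count is 614 − 5 + 9 = 618 growth rings.
A: Mean rate = 606.6 mm / 618 years ≈ 0.982 mm per year.
B's length ≈ 0.982 × 746 = 732.6 mm.

732.6 mm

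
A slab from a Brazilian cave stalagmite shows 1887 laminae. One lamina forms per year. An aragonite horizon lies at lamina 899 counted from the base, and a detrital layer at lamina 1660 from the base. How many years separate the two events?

Separation: 1660 − 899 = 761 laminae.
One lamina per year makes the interval 761 years.

761 years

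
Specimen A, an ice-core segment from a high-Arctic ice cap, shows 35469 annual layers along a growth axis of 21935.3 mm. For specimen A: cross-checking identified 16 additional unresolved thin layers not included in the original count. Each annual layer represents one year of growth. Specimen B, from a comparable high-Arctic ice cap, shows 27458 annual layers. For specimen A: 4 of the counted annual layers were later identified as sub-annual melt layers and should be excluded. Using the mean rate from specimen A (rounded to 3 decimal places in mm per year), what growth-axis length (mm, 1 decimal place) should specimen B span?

Specimen A: true annual layer count = 35469 − 4 + 16 = 35481.
A: Extension rate ≈ 21935.3 / 35481 = 0.618 mm per year.
B's length ≈ 0.618 × 27458 = 16969.0 mm.

16969.0 mm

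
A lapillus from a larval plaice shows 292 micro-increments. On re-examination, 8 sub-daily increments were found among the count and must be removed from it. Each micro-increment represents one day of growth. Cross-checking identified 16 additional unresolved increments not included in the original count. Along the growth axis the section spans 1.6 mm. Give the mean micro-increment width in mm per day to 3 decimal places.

0.005 mm per day

Adjusted count: 292 − 8 + 16 = 300 micro-increments.
Extension rate ≈ 1.6 / 300 = 0.005 mm per day.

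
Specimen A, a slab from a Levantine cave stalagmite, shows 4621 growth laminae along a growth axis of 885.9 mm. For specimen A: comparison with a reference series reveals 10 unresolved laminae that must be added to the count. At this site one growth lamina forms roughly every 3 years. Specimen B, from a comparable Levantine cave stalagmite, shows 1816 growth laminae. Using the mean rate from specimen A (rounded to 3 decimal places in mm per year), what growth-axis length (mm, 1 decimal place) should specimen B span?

348.7 mm

Specimen A: adjusted count: 4621 + 10 = 4631 growth laminae.
Specimen A: multiplying by 3 years per growth lamina: 4631 × 3 = 13893 years.
A: 885.9 mm over 13893 years gives 885.9 / 13893 ≈ 0.064 mm/yr.
Specimen B: 1816 growth laminae at 3 years each span 1816 × 3 = 5448 years. B's length ≈ 0.064 × 5448 = 348.7 mm.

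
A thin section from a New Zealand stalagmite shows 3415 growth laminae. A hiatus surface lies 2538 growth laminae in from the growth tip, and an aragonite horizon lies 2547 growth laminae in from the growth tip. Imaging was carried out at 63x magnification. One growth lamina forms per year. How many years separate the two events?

The two markers are separated by 2547 − 2538 = 9 growth laminae.
That is 9 years at one growth lamina per year.

9 years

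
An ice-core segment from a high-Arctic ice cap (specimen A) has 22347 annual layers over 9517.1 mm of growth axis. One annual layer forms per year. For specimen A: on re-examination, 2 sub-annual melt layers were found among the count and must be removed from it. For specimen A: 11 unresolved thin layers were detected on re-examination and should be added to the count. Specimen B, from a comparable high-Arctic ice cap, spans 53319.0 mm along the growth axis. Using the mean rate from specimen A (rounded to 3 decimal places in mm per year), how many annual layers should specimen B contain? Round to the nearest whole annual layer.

Specimen A: correcting the raw count gives 22347 − 2 + 11 = 22356 true annual layers.
A: 9517.1 mm over 22356 years gives 9517.1 / 22356 ≈ 0.426 mm/year.
Specimen B: 53319.0 mm / 0.426 mm per year = 125161.97 years ≈ 125162 annual layers.

125162 annual layers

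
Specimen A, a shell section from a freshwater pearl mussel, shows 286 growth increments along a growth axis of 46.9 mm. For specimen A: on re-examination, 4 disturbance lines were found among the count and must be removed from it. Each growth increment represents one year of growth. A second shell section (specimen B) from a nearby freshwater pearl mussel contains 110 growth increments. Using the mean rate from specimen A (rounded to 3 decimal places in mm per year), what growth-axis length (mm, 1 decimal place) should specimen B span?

18.3 mm

Specimen A: after corrections the count is 286 − 4 = 282 growth increments.
A: Mean rate = 46.9 mm / 282 years ≈ 0.166 mm per year.
Length of B = 0.166 × 110 = 18.3 mm.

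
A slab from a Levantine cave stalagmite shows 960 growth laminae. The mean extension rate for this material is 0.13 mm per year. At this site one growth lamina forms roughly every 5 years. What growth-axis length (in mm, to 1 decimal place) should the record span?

960 growth laminae at 5 years each span 960 × 5 = 4800 years.
4800 years at 0.13 mm/year gives 0.13 × 4800 = 624.0 mm.

624.0 mm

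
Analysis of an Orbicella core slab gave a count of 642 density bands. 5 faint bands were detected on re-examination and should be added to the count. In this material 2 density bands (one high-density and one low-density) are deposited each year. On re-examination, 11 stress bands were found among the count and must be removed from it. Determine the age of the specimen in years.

True density band count = 642 − 11 + 5 = 636.
636 density bands at 2 per year is 636 / 2 = 318 years.

318 years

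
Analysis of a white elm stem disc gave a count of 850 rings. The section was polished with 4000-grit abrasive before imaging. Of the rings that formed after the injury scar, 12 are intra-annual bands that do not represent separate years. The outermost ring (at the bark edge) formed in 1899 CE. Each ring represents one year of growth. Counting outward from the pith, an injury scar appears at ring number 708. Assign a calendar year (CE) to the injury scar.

1769 CE

The injury scar sits at ring 708 from the pith, so 850 − 708 = 142 rings formed after it.
Removing the 12 false rings leaves 142 − 12 = 130 true rings beyond the injury scar.
The ring at the bark edge is 1899 CE, so the injury scar dates to 1899 − 130 = 1769 CE.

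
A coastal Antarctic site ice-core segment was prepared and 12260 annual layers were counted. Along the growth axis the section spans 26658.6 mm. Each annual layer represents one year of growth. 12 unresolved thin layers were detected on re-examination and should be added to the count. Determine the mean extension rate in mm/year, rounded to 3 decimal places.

Adjusted count: 12260 + 12 = 12272 annual layers.
Extension rate ≈ 26658.6 / 12272 = 2.172 mm/year.

2.172 mm/year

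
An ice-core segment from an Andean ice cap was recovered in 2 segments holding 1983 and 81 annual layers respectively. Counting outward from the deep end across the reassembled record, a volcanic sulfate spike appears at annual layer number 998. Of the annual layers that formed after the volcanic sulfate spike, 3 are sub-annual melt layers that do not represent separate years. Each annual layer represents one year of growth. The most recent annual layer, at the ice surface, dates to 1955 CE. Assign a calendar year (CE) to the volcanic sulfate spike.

892 CE

Total annual layers = 1983 + 81 = 2064.
2064 − 998 = 1066 annual layers lie beyond the volcanic sulfate spike toward the ice surface.
Removing the 3 false annual layers leaves 1066 − 3 = 1063 true annual layers beyond the volcanic sulfate spike.
The annual layer at the ice surface is 1955 CE, so the volcanic sulfate spike dates to 1955 − 1063 = 892 CE.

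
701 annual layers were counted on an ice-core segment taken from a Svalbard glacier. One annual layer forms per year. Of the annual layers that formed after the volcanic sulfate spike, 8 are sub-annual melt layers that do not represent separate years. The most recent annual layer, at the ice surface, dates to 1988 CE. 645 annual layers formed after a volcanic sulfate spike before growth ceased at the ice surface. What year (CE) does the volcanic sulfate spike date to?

1351 CE

There are 645 annual layers younger than the volcanic sulfate spike.
Removing the 8 false annual layers leaves 645 − 8 = 637 true annual layers beyond the volcanic sulfate spike.
Counting back 637 years from 1988 CE places the volcanic sulfate spike in 1988 − 637 = 1351 CE.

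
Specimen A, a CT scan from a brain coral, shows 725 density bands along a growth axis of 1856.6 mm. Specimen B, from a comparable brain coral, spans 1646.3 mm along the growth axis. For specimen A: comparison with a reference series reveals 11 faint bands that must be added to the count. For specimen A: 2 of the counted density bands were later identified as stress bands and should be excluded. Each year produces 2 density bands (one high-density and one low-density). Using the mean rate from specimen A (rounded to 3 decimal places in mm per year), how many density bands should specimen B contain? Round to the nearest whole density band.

Specimen A: after corrections the count is 725 − 2 + 11 = 734 density bands.
Specimen A: dividing by 2 density bands per year: 734 / 2 = 367 years.
A: Mean rate = 1856.6 mm / 367 years ≈ 5.059 mm per year.
For B, 1646.3 / 5.059 = 325.42 years; at 2 density bands per year that is 325.42 × 2 ≈ 651 density bands.

651 density bands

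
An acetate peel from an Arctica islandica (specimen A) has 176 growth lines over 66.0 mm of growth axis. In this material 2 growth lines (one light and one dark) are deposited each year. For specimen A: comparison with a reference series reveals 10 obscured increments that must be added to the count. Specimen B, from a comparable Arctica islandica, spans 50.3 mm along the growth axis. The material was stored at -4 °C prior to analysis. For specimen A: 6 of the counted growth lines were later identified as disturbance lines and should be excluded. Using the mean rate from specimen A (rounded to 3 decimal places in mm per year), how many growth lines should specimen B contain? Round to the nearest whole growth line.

137 growth lines

Specimen A: adjusted count: 176 − 6 + 10 = 180 growth lines.
Specimen A: 180 growth lines at 2 per year is 180 / 2 = 90 years.
A: Mean rate = 66.0 mm / 90 years ≈ 0.733 mm/year.
B spans 50.3 / 0.733 = 68.62 years; at 2 growth lines per year that is 68.62 × 2 ≈ 137 growth lines.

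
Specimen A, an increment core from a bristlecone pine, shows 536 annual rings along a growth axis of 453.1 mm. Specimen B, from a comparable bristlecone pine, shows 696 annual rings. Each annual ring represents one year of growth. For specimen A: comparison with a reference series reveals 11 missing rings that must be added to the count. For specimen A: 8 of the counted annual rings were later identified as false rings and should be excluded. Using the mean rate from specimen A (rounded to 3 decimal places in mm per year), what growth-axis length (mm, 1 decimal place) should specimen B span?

585.3 mm

Specimen A: adjusted count: 536 − 8 + 11 = 539 annual rings.
A: Mean rate = 453.1 mm / 539 years ≈ 0.841 mm per year.
B's length ≈ 0.841 × 696 = 585.3 mm.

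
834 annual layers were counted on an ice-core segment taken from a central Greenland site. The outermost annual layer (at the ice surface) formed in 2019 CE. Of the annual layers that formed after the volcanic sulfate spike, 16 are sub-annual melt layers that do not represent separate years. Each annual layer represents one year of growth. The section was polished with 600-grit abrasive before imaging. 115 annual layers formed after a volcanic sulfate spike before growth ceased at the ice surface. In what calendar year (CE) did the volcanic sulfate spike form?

115 annual layers formed after the volcanic sulfate spike.
Excluding 16 false annual layers: 115 − 16 = 99.
2019 − 99 = 1920 CE.

1920 CE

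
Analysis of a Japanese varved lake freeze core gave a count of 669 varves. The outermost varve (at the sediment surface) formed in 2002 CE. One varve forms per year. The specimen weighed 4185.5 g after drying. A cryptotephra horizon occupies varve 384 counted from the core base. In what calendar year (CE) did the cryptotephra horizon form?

The cryptotephra horizon sits at varve 384 from the core base, so 669 − 384 = 285 varves formed after it.
2002 − 285 = 1717 CE.

1717 CE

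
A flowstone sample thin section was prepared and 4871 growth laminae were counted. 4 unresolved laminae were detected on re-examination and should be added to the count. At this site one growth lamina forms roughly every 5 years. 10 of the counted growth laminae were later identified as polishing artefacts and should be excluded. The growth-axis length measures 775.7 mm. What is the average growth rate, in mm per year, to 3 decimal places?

After corrections the count is 4871 − 10 + 4 = 4865 growth laminae.
Multiplying by 5 years per growth lamina: 4865 × 5 = 24325 years.
775.7 mm over 24325 years gives 775.7 / 24325 ≈ 0.032 mm per year.

0.032 mm per year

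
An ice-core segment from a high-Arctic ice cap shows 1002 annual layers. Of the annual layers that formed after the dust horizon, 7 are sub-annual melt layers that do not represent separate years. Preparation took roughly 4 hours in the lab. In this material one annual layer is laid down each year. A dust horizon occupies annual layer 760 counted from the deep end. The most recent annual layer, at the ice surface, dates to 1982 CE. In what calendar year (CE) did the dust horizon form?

1747 CE

The dust horizon sits at annual layer 760 from the deep end, so 1002 − 760 = 242 annual layers formed after it.
Removing the 7 false annual layers leaves 242 − 7 = 235 true annual layers beyond the dust horizon.
The annual layer at the ice surface is 1982 CE, so the dust horizon dates to 1982 − 235 = 1747 CE.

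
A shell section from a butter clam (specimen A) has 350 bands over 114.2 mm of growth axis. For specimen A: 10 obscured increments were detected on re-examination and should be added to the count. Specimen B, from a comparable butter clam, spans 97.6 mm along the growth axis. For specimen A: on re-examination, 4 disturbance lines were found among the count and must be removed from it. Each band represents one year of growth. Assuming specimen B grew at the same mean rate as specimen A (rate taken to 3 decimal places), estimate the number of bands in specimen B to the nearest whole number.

Specimen A: correcting the raw count gives 350 − 4 + 10 = 356 true bands.
A: Extension rate ≈ 114.2 / 356 = 0.321 mm per year.
Specimen B: 97.6 mm / 0.321 mm per year = 304.05 years ≈ 304 bands.

304 bands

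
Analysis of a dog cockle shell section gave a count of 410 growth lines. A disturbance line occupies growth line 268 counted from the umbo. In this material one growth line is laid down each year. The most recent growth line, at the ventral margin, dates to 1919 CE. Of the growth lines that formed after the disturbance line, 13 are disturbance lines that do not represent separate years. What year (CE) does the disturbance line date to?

1790 CE

410 − 268 = 142 growth lines lie beyond the disturbance line toward the ventral margin.
Excluding 13 false growth lines: 142 − 13 = 129.
1919 − 129 = 1790 CE.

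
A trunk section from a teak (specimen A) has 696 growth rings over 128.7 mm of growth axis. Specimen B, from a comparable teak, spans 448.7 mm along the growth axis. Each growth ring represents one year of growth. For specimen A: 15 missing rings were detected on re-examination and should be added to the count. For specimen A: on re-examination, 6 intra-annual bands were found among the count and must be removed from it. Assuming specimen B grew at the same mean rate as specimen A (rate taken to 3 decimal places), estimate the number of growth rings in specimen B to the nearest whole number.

2452 growth rings

Specimen A: correcting the raw count gives 696 − 6 + 15 = 705 true growth rings.
A: 128.7 mm over 705 years gives 128.7 / 705 ≈ 0.183 mm per year.
B spans 448.7 / 0.183 = 2451.91 years ≈ 2452 growth rings.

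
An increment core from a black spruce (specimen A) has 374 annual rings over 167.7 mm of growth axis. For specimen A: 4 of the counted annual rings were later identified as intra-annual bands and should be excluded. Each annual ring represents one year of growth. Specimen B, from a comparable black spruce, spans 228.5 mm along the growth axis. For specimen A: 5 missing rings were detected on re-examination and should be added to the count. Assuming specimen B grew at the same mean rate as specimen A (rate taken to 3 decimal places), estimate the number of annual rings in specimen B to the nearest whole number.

Specimen A: adjusted count: 374 − 4 + 5 = 375 annual rings.
A: Extension rate ≈ 167.7 / 375 = 0.447 mm per year.
Specimen B: 228.5 mm / 0.447 mm per year = 511.19 years ≈ 511 annual rings.

511 annual rings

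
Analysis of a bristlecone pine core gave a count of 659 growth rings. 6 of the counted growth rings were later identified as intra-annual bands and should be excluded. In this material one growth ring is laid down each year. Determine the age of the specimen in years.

Correcting the raw count gives 659 − 6 = 653 true growth rings.
One growth ring per year makes the duration 653 years.

653 yr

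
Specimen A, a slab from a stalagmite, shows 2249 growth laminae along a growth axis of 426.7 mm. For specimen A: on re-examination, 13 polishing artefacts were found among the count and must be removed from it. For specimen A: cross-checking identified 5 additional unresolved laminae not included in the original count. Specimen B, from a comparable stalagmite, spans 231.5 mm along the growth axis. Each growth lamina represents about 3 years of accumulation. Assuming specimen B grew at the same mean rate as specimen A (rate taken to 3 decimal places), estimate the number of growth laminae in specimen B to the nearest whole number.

Specimen A: after corrections the count is 2249 − 13 + 5 = 2241 growth laminae.
Specimen A: 2241 growth laminae at 3 years each span 2241 × 3 = 6723 years.
A: Extension rate ≈ 426.7 / 6723 = 0.063 mm/yr.
B spans 231.5 / 0.063 = 3674.60 years; at 3 years per growth lamina that is 3674.60 / 3 ≈ 1225 growth laminae.

1225 growth laminae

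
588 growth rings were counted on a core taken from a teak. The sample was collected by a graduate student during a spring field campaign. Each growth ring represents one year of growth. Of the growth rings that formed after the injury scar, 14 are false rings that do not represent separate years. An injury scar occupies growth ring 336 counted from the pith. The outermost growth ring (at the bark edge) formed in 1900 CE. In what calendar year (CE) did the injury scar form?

Between growth ring 336 and the bark edge there are 588 − 336 = 252 growth rings.
Excluding 14 false growth rings: 252 − 14 = 238.
1900 − 238 = 1662 CE.

1662 CE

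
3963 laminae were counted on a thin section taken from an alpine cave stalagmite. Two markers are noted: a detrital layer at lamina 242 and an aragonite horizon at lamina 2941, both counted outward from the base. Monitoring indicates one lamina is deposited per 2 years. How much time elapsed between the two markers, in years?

5398 years

The two markers are separated by 2941 − 242 = 2699 laminae.
2699 laminae at 2 years each span 2699 × 2 = 5398 years.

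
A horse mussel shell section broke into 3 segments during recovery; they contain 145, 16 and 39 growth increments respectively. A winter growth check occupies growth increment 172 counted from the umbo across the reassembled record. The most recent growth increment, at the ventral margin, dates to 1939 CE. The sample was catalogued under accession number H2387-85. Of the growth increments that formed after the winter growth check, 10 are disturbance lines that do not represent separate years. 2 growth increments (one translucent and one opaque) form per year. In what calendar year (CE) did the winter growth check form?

1930 CE

Total growth increments = 145 + 16 + 39 = 200.
200 − 172 = 28 growth increments lie beyond the winter growth check toward the ventral margin.
Excluding 10 false growth increments: 28 − 10 = 18.
With 2 growth increments per year, 18 / 2 = 9 years.
Counting back 9 years from 1939 CE places the winter growth check in 1939 − 9 = 1930 CE.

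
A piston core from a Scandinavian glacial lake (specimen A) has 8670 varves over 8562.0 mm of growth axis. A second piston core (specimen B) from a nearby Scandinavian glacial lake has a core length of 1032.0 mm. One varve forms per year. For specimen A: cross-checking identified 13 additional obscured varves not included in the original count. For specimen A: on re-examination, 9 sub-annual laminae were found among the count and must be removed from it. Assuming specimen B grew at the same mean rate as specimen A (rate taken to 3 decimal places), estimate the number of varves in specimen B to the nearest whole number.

Specimen A: true varve count = 8670 − 9 + 13 = 8674.
A: Mean rate = 8562.0 mm / 8674 years ≈ 0.987 mm/year.
For B, 1032.0 / 0.987 = 1045.59 years ≈ 1046 varves.

1046 varves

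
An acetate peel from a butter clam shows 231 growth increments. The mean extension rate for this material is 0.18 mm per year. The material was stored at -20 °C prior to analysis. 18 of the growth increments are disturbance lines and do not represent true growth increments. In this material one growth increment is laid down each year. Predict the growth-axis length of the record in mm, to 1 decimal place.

Correcting the raw count gives 231 − 18 = 213 true growth increments.
Length ≈ 0.18 × 213 = 38.3 mm.

38.3 mm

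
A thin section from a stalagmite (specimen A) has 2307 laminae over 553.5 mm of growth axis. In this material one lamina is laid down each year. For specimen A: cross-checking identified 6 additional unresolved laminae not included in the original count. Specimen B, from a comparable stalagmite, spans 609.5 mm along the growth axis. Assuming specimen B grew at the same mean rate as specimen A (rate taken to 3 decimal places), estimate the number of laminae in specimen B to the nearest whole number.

Specimen A: adjusted count: 2307 + 6 = 2313 laminae.
A: 553.5 mm over 2313 years gives 553.5 / 2313 ≈ 0.239 mm/year.
Specimen B: 609.5 mm / 0.239 mm per year = 2550.21 years ≈ 2550 laminae.

2550 laminae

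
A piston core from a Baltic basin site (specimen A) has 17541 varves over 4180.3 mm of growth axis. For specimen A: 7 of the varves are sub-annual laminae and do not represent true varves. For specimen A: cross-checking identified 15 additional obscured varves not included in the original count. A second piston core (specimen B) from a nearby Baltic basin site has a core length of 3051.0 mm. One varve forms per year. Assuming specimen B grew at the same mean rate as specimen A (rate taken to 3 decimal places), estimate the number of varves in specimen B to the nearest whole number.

12819 varves

Specimen A: true varve count = 17541 − 7 + 15 = 17549.
A: 4180.3 mm over 17549 years gives 4180.3 / 17549 ≈ 0.238 mm per year.
For B, 3051.0 / 0.238 = 12819.33 years ≈ 12819 varves.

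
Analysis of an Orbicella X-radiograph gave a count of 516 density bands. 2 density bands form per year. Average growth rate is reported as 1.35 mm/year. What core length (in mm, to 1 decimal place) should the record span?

348.3 mm

Dividing by 2 density bands per year: 516 / 2 = 258 years.
258 years at 1.35 mm/year gives 1.35 × 258 = 348.3 mm.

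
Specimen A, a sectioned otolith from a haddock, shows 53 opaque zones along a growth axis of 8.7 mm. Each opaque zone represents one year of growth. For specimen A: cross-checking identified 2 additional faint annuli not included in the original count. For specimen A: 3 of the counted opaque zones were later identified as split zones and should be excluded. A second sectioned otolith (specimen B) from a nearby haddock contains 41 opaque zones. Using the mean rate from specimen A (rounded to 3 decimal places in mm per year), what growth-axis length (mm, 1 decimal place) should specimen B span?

Specimen A: true opaque zone count = 53 − 3 + 2 = 52.
A: 8.7 mm over 52 years gives 8.7 / 52 ≈ 0.167 mm per year.
Length of B = 0.167 × 41 = 6.8 mm.

6.8 mm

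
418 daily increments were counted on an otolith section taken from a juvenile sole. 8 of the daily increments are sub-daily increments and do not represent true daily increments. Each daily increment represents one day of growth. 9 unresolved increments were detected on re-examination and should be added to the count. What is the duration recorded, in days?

419 d

Correcting the raw count gives 418 − 8 + 9 = 419 true daily increments.
With a one-to-one daily increment periodicity this is 419 days.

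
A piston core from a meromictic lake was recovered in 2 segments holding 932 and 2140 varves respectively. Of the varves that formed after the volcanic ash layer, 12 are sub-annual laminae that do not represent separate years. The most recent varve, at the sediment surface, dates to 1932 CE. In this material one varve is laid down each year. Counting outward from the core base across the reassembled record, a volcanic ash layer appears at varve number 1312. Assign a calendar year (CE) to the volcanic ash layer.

Total varves = 932 + 2140 = 3072.
3072 − 1312 = 1760 varves lie beyond the volcanic ash layer toward the sediment surface.
1760 − 12 false = 1748 true varves after the volcanic ash layer.
1932 − 1748 = 184 CE.

184 CE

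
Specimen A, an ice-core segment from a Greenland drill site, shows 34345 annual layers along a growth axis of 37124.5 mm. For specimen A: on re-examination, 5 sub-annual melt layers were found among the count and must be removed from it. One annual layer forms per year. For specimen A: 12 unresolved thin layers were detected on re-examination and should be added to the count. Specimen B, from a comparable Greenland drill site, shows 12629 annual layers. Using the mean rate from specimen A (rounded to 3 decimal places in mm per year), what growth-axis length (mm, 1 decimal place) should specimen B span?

13651.9 mm

Specimen A: after corrections the count is 34345 − 5 + 12 = 34352 annual layers.
A: 37124.5 mm over 34352 years gives 37124.5 / 34352 ≈ 1.081 mm/yr.
Length of B = 1.081 × 12629 = 13651.9 mm.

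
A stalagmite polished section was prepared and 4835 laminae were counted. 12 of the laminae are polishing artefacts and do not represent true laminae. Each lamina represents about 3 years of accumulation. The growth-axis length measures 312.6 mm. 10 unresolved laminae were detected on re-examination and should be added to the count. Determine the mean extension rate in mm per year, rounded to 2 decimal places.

After corrections the count is 4835 − 12 + 10 = 4833 laminae.
At 3 years per lamina, 4833 × 3 = 14499 years.
Mean rate = 312.6 mm / 14499 years ≈ 0.02 mm per year.

0.02 mm per year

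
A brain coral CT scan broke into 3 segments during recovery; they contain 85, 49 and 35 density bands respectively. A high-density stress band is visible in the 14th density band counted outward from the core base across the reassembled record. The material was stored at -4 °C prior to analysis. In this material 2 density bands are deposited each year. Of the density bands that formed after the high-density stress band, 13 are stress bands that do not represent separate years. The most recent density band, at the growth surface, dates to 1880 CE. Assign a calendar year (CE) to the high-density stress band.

1809 CE

Total density bands = 85 + 49 + 35 = 169.
The high-density stress band sits at density band 14 from the core base, so 169 − 14 = 155 density bands formed after it.
155 − 13 false = 142 true density bands after the high-density stress band.
142 density bands at 2 per year is 142 / 2 = 71 years.
Counting back 71 years from 1880 CE places the high-density stress band in 1880 − 71 = 1809 CE.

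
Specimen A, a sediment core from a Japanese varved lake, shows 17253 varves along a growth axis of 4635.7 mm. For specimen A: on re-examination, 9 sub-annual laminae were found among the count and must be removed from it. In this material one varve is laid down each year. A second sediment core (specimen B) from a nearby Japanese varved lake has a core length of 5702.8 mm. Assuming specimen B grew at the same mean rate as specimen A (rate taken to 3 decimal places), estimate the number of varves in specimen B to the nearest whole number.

21200 varves

Specimen A: correcting the raw count gives 17253 − 9 = 17244 true varves.
A: 4635.7 mm over 17244 years gives 4635.7 / 17244 ≈ 0.269 mm per year.
B spans 5702.8 / 0.269 = 21200.00 years ≈ 21200 varves.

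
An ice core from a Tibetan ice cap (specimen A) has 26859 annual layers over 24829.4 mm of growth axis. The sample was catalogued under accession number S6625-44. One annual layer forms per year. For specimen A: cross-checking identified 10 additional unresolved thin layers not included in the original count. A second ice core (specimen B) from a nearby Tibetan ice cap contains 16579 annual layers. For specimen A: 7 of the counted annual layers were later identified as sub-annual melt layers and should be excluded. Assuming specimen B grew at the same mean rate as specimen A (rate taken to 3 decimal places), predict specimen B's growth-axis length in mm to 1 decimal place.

15319.0 mm

Specimen A: adjusted count: 26859 − 7 + 10 = 26862 annual layers.
A: 24829.4 mm over 26862 years gives 24829.4 / 26862 ≈ 0.924 mm per year.
B's length ≈ 0.924 × 16579 = 15319.0 mm.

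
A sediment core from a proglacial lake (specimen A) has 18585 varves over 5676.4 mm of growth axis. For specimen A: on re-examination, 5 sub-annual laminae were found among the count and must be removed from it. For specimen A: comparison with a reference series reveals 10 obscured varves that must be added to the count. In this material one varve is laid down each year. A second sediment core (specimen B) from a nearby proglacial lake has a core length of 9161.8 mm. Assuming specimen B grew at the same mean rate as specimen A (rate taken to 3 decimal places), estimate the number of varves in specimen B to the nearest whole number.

30039 varves

Specimen A: adjusted count: 18585 − 5 + 10 = 18590 varves.
A: 5676.4 mm over 18590 years gives 5676.4 / 18590 ≈ 0.305 mm per year.
For B, 9161.8 / 0.305 = 30038.69 years ≈ 30039 varves.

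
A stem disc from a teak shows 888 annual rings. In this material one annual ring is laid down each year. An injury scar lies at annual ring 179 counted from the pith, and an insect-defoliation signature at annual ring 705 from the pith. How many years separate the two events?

526 years

Separation: 705 − 179 = 526 annual rings.
One annual ring per year makes the interval 526 years.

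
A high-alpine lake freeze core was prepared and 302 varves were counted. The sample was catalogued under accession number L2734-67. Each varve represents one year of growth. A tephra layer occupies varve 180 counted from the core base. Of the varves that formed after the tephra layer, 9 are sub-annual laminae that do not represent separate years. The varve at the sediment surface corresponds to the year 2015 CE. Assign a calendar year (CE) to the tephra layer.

1902 CE

302 − 180 = 122 varves lie beyond the tephra layer toward the sediment surface.
122 − 9 false = 113 true varves after the tephra layer.
2015 − 113 = 1902 CE.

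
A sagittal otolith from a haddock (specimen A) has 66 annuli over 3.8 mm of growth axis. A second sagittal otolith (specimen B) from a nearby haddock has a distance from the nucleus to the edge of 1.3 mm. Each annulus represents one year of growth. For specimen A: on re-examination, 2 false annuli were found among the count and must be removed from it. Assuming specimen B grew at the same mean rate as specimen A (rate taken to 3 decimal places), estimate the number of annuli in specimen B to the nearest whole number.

22 annuli

Specimen A: correcting the raw count gives 66 − 2 = 64 true annuli.
A: Extension rate ≈ 3.8 / 64 = 0.059 mm per year.
For B, 1.3 / 0.059 = 22.03 years ≈ 22 annuli.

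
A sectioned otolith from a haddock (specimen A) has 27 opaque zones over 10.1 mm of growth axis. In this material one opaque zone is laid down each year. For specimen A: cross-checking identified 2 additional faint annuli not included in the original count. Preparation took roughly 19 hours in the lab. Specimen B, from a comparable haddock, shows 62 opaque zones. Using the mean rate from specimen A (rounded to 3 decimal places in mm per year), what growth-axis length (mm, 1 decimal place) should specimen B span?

21.6 mm

Specimen A: true opaque zone count = 27 + 2 = 29.
A: 10.1 mm over 29 years gives 10.1 / 29 ≈ 0.348 mm/year.
B's length ≈ 0.348 × 62 = 21.6 mm.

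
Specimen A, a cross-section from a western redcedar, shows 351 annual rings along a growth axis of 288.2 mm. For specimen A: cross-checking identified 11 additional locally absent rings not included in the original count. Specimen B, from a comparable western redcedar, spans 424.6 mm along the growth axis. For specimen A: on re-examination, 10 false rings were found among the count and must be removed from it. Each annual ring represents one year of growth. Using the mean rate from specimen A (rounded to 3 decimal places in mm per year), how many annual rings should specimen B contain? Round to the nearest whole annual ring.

Specimen A: adjusted count: 351 − 10 + 11 = 352 annual rings.
A: Mean rate = 288.2 mm / 352 years ≈ 0.819 mm per year.
Specimen B: 424.6 mm / 0.819 mm per year = 518.44 years ≈ 518 annual rings.

518 annual rings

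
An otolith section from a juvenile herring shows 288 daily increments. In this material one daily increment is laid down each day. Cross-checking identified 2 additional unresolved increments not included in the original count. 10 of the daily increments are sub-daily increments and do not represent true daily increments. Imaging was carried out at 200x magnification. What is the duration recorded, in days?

280 d

After corrections the count is 288 − 10 + 2 = 280 daily increments.
One daily increment per day makes the duration 280 days.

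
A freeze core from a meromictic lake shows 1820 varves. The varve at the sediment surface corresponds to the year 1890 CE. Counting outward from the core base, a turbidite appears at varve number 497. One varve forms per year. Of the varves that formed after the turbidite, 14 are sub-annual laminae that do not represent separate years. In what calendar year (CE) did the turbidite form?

Between varve 497 and the sediment surface there are 1820 − 497 = 1323 varves.
1323 − 14 false = 1309 true varves after the turbidite.
The varve at the sediment surface is 1890 CE, so the turbidite dates to 1890 − 1309 = 581 CE.

581 CE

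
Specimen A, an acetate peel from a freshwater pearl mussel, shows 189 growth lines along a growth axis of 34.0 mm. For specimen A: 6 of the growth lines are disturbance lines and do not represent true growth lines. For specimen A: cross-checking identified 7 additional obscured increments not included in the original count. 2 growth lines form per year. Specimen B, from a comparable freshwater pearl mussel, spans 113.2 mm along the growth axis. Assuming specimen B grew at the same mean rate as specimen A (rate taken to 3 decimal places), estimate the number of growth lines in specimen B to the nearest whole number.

Specimen A: correcting the raw count gives 189 − 6 + 7 = 190 true growth lines.
Specimen A: dividing by 2 growth lines per year: 190 / 2 = 95 years.
A: Extension rate ≈ 34.0 / 95 = 0.358 mm/year.
Specimen B: 113.2 mm / 0.358 mm per year = 316.20 years; at 2 growth lines per year that is 316.20 × 2 ≈ 632 growth lines.

632 growth lines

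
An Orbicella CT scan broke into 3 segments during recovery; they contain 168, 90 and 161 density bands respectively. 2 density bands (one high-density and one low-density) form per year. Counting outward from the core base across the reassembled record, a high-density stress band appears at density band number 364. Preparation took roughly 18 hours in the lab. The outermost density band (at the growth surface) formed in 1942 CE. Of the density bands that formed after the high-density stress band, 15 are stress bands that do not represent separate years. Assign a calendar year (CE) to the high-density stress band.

Total density bands = 168 + 90 + 161 = 419.
Between density band 364 and the growth surface there are 419 − 364 = 55 density bands.
Excluding 15 false density bands: 55 − 15 = 40.
Dividing by 2 density bands per year: 40 / 2 = 20 years.
The density band at the growth surface is 1942 CE, so the high-density stress band dates to 1942 − 20 = 1922 CE.

1922 CE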